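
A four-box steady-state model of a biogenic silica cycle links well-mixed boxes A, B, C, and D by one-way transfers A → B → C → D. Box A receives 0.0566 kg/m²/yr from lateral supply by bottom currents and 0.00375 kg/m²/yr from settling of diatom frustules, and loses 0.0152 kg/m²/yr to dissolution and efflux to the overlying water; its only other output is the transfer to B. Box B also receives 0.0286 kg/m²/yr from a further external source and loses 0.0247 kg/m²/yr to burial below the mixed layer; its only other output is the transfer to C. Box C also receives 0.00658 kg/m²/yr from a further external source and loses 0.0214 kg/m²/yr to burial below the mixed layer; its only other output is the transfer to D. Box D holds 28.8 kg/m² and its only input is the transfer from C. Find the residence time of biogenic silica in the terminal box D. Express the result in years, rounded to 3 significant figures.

Box A: F(A→B) = (0.0566 + 0.00375) − 0.0152 = 0.045150 kg/m²/yr.
Box B: F(B→C) = (0.045150 + 0.0286) − 0.0247 = 0.049050 kg/m²/yr.
Box C: F(C→D) = (0.049050 + 0.00658) − 0.0214 = 0.034230 kg/m²/yr.
Box D throughput = its input = 0.034230 kg/m²/yr; τ = 28.8 / 0.034230 = 841.4 yr.

841 yr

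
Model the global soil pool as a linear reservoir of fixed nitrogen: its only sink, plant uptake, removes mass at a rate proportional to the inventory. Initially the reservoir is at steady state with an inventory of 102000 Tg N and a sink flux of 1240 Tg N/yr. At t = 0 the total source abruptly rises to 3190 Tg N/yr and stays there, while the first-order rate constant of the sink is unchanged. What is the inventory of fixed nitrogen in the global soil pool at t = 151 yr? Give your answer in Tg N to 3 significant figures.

Residence time τ = M₀/F₀ = 82.26 yr. The eventual steady state is M_∞ = M₀·(F₁/F₀) = 102000 × 3190/1240 = 262400 Tg N.
The anomaly ΔM(t) = M(t) − M_∞ decays as ΔM₀·e^(−t/τ) with ΔM₀ = 102000 − 262400 = −160400 Tg N.
At t = 151 yr, e^(−t/τ) = e^(−1.836) = 0.1595, so ΔM = −25580 Tg N and M = 262400 − 25580 = 236820 Tg N.

237000 Tg N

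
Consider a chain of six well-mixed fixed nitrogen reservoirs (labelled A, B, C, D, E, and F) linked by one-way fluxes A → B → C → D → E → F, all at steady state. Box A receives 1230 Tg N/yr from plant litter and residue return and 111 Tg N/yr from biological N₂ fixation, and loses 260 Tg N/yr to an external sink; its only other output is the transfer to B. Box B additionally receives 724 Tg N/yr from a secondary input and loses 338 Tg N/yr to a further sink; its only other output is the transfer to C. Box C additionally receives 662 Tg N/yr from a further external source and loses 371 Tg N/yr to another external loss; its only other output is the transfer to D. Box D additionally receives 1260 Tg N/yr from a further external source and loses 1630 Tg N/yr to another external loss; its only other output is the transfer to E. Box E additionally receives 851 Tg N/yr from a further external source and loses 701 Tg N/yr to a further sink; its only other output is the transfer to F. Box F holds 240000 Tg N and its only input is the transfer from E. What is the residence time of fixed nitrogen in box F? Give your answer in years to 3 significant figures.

156 yr

Box A: F(A→B) = (1230 + 111) − 260 = 1081.0 Tg N/yr.
Box B: F(B→C) = (1081.0 + 724) − 338 = 1467.0 Tg N/yr.
Box C: F(C→D) = (1467.0 + 662) − 371 = 1758.0 Tg N/yr.
Box D: F(D→E) = (1758.0 + 1260) − 1630 = 1388.0 Tg N/yr.
Box E: F(E→F) = (1388.0 + 851) − 701 = 1538.0 Tg N/yr.
Box F throughput = its input = 1538.0 Tg N/yr; τ = 240000 / 1538.0 = 156.0 yr.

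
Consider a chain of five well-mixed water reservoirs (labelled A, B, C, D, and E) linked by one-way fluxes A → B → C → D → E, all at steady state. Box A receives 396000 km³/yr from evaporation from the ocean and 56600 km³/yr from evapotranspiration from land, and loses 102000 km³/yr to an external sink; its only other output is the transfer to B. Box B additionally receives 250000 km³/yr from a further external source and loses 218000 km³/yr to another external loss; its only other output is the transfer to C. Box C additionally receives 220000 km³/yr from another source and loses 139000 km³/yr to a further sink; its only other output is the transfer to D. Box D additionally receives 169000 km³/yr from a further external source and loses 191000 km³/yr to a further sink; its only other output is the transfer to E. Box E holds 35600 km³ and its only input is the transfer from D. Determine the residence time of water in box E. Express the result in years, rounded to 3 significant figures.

0.0806 yr

Box A: F(A→B) = (396000 + 56600) − 102000 = 350600 km³/yr.
Box B: F(B→C) = (350600 + 250000) − 218000 = 382600 km³/yr.
Box C: F(C→D) = (382600 + 220000) − 139000 = 463600 km³/yr.
Box D: F(D→E) = (463600 + 169000) − 191000 = 441600 km³/yr.
Box E throughput = its input = 441600 km³/yr; τ = 35600 / 441600 = 0.08062 yr.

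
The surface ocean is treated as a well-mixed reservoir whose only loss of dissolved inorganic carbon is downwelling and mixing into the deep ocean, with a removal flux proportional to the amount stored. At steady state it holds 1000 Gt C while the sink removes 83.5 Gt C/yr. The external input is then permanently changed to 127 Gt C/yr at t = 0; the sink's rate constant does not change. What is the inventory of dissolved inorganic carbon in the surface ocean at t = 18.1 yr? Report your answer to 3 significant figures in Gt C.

1410 Gt C

τ = M₀/F₀ = 1000/83.5 = 11.98 yr; rate constant k = 1/τ.
New steady state M_∞ = F₁/k = F₁·τ = 127 × 11.98 = 1521.0 Gt C.
M(t) = M_∞ + (M₀ − M_∞)·e^(−t/τ); t/τ = 18.1/11.98 = 1.511, so e^(−t/τ) = 0.2206.
M(t) = 1521.0 − 521.0 × 0.2206 = 1406.0 Gt C.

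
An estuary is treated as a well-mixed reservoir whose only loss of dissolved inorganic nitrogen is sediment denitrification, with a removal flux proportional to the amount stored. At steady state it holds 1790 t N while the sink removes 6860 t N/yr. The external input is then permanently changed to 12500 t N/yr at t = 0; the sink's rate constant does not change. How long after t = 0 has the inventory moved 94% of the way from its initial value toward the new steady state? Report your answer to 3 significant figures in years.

0.734 yr

τ = M₀/F₀ = 1790/6860 = 0.2609 yr.
The remaining gap fraction is e^(−t/τ); 94% covered ⇒ e^(−t/τ) = 0.0600.
t = −τ ln(0.0600) = 0.2609 × 2.813 = 0.7341 yr.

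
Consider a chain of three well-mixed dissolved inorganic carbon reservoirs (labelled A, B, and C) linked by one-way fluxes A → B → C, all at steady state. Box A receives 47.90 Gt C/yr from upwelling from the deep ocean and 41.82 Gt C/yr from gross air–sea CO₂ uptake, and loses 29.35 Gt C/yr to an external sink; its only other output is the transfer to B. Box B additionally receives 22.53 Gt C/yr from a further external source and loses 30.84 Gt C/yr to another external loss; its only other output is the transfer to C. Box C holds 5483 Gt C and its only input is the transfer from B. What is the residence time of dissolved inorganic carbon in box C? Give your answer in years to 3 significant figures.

105 yr

Box A: F(A→B) = (47.90 + 41.82) − 29.35 = 60.370 Gt C/yr.
Box B: F(B→C) = (60.370 + 22.53) − 30.84 = 52.060 Gt C/yr.
Box C throughput = its input = 52.060 Gt C/yr; τ = 5483 / 52.060 = 105.3 yr.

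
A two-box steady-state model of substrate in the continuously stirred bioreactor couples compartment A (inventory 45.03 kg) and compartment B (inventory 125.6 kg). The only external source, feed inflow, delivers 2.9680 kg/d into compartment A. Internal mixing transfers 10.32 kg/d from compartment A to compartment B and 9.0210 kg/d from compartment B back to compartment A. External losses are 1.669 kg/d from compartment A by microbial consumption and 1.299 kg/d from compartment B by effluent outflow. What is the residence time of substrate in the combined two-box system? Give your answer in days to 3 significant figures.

Treat the two boxes together as one reservoir: the mixing fluxes between them are internal recycling, so τ = ΣM / Σ(external losses).
M_total = 45.03 + 125.6 = 170.63 kg.
ΣF_external_out = 1.669 + 1.299 = 2.9680 kg/d.
τ = M_total / ΣF_ext = 170.63 / 2.9680 = 57.49 d.

57.5 d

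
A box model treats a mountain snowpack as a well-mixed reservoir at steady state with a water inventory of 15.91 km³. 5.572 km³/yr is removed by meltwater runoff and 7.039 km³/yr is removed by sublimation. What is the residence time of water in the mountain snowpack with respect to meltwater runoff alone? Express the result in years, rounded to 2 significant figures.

2.9 yr

Residence time with respect to a single sink: τ = M / F_sink.
τ = 15.91 / 5.572 = 2.855 yr.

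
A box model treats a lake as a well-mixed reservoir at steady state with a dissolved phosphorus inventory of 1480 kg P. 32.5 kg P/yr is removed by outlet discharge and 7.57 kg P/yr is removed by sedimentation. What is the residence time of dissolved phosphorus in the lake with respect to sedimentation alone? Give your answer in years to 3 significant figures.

Residence time with respect to a single sink: τ = M / F_sink.
τ = 1480 / 7.57 = 195.5 yr.

196 yr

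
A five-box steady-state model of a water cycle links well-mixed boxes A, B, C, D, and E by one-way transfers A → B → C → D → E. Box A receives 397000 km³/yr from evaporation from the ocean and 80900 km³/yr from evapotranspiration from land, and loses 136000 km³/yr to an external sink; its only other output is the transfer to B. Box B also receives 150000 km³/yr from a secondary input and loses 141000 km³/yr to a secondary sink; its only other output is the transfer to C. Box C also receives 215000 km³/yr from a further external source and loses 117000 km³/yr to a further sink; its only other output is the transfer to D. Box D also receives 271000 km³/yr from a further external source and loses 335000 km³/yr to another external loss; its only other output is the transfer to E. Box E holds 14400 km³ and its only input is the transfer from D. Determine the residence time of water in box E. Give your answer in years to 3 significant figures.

0.0374 yr

Box A: F(A→B) = (397000 + 80900) − 136000 = 341900 km³/yr.
Box B: F(B→C) = (341900 + 150000) − 141000 = 350900 km³/yr.
Box C: F(C→D) = (350900 + 215000) − 117000 = 448900 km³/yr.
Box D: F(D→E) = (448900 + 271000) − 335000 = 384900 km³/yr.
Box E throughput = its input = 384900 km³/yr; τ = 14400 / 384900 = 0.03741 yr.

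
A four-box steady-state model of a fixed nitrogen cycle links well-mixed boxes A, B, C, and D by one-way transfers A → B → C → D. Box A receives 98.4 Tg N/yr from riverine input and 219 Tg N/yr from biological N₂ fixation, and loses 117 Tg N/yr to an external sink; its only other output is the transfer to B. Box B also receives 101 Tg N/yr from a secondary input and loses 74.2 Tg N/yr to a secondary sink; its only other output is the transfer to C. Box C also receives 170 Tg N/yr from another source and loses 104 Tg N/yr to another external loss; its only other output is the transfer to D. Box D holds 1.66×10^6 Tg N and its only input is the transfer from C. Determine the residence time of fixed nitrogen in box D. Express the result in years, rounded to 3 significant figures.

Box A: F(A→B) = (98.4 + 219) − 117 = 200.40 Tg N/yr.
Box B: F(B→C) = (200.40 + 101) − 74.2 = 227.20 Tg N/yr.
Box C: F(C→D) = (227.20 + 170) − 104 = 293.20 Tg N/yr.
Box D throughput = its input = 293.20 Tg N/yr; τ = 1.66×10^6 / 293.20 = 5662 yr.

5660 yr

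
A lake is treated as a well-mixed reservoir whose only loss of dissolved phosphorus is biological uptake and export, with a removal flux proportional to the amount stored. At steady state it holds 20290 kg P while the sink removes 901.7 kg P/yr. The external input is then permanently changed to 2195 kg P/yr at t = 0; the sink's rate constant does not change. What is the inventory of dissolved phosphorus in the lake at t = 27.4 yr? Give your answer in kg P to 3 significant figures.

40800 kg P

Residence time τ = M₀/F₀ = 22.50 yr. The eventual steady state is M_∞ = M₀·(F₁/F₀) = 20290 × 2195/901.7 = 49392 kg P.
The anomaly ΔM(t) = M(t) − M_∞ decays as ΔM₀·e^(−t/τ) with ΔM₀ = 20290 − 49392 = −29100 kg P.
At t = 27.4 yr, e^(−t/τ) = e^(−1.218) = 0.2959, so ΔM = −8612 kg P and M = 49392 − 8612 = 40780 kg P.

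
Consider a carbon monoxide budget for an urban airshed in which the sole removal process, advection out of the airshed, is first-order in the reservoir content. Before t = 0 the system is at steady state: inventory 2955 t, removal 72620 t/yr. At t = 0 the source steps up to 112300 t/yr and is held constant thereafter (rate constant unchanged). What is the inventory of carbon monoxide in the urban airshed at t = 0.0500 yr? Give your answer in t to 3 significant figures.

τ = M₀/F₀ = 2955/72620 = 0.04069 yr; rate constant k = 1/τ.
New steady state M_∞ = F₁/k = F₁·τ = 112300 × 0.04069 = 4569.6 t.
M(t) = M_∞ + (M₀ − M_∞)·e^(−t/τ); t/τ = 0.0500/0.04069 = 1.229, so e^(−t/τ) = 0.2927.
M(t) = 4569.6 − 1615 × 0.2927 = 4097.1 t.

4100 t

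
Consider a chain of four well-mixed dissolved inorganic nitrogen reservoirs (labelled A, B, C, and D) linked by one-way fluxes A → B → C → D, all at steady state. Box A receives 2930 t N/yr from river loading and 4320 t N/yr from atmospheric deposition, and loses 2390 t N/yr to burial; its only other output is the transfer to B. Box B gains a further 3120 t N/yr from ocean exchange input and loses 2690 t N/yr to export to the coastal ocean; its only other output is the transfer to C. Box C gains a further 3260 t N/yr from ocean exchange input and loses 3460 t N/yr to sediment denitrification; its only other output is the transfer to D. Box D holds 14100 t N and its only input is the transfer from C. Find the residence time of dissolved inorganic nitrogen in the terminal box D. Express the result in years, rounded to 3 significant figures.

2.77 yr

Box A: F(A→B) = (2930 + 4320) − 2390 = 4860.0 t N/yr.
Box B: F(B→C) = (4860.0 + 3120) − 2690 = 5290.0 t N/yr.
Box C: F(C→D) = (5290.0 + 3260) − 3460 = 5090.0 t N/yr.
Box D throughput = its input = 5090.0 t N/yr; τ = 14100 / 5090.0 = 2.770 yr.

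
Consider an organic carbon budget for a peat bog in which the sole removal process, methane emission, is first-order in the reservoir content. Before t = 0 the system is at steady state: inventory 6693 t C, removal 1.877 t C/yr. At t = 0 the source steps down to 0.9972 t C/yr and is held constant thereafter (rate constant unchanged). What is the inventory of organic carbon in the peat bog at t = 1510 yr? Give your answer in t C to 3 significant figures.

τ = M₀/F₀ = 6693/1.877 = 3566 yr; rate constant k = 1/τ.
New steady state M_∞ = F₁/k = F₁·τ = 0.9972 × 3566 = 3555.8 t C.
M(t) = M_∞ + (M₀ − M_∞)·e^(−t/τ); t/τ = 1510/3566 = 0.4235, so e^(−t/τ) = 0.6548.
M(t) = 3555.8 + 3137 × 0.6548 = 5610.0 t C.

5610 t C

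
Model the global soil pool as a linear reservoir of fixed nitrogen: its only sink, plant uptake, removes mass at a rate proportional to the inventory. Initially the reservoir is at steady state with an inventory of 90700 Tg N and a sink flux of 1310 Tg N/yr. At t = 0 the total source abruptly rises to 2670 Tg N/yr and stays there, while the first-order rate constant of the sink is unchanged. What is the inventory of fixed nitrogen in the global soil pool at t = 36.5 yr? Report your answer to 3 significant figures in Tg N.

The sink rate constant is k = F₀/M₀ = 1310/90700 = 0.01444 yr⁻¹.
Solving dM/dt = F₁ − kM with M(0) = M₀ gives M(t) = F₁/k + (M₀ − F₁/k)·e^(−kt).
F₁/k = 2670/0.01444 = 184860 Tg N; kt = 0.01444 × 36.5 = 0.5272, e^(−kt) = 0.5903.
M(36.5) = 184860 + (90700 − 184860) × 0.5903 = 184860 − 55580 = 129280 Tg N.

129000 Tg N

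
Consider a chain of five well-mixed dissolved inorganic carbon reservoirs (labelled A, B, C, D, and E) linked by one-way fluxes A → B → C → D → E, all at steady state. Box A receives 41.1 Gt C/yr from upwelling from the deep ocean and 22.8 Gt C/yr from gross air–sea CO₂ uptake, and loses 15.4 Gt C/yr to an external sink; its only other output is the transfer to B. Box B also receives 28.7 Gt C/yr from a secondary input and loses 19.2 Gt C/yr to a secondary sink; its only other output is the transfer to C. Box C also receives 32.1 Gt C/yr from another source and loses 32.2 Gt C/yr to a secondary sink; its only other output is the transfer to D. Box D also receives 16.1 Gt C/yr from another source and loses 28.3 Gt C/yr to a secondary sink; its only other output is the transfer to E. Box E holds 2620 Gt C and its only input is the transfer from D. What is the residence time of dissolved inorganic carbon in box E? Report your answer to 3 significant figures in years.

Box A: F(A→B) = (41.1 + 22.8) − 15.4 = 48.500 Gt C/yr.
Box B: F(B→C) = (48.500 + 28.7) − 19.2 = 58.000 Gt C/yr.
Box C: F(C→D) = (58.000 + 32.1) − 32.2 = 57.900 Gt C/yr.
Box D: F(D→E) = (57.900 + 16.1) − 28.3 = 45.700 Gt C/yr.
Box E throughput = its input = 45.700 Gt C/yr; τ = 2620 / 45.700 = 57.33 yr.

57.3 yr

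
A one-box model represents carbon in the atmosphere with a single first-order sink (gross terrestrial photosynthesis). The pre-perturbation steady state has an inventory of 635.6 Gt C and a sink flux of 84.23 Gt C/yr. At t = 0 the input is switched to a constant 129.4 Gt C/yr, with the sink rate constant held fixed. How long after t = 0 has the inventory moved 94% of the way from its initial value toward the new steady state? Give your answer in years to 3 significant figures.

τ = M₀/F₀ = 635.6/84.23 = 7.546 yr.
The remaining gap fraction is e^(−t/τ); 94% covered ⇒ e^(−t/τ) = 0.0600.
t = −τ ln(0.0600) = 7.546 × 2.813 = 21.23 yr.

21.2 yr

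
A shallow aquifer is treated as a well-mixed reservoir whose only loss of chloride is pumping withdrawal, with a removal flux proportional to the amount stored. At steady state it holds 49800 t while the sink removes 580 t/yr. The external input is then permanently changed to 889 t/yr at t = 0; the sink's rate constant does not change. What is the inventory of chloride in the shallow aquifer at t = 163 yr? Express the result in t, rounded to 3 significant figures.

72400 t

Residence time τ = M₀/F₀ = 85.86 yr. The eventual steady state is M_∞ = M₀·(F₁/F₀) = 49800 × 889/580 = 76331 t.
The anomaly ΔM(t) = M(t) − M_∞ decays as ΔM₀·e^(−t/τ) with ΔM₀ = 49800 − 76331 = −26530 t.
At t = 163 yr, e^(−t/τ) = e^(−1.898) = 0.1498, so ΔM = −3975 t and M = 76331 − 3975 = 72357 t.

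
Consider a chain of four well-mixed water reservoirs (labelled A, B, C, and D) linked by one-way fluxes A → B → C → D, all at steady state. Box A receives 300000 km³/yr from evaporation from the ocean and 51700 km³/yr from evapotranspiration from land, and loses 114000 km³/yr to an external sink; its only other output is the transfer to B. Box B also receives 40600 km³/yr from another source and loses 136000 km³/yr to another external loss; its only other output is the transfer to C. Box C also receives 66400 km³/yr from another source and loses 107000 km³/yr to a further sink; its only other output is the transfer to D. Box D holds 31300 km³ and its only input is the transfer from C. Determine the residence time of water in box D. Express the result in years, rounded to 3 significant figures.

0.308 yr

Box A: F(A→B) = (300000 + 51700) − 114000 = 237700 km³/yr.
Box B: F(B→C) = (237700 + 40600) − 136000 = 142300 km³/yr.
Box C: F(C→D) = (142300 + 66400) − 107000 = 101700 km³/yr.
Box D throughput = its input = 101700 km³/yr; τ = 31300 / 101700 = 0.3078 yr.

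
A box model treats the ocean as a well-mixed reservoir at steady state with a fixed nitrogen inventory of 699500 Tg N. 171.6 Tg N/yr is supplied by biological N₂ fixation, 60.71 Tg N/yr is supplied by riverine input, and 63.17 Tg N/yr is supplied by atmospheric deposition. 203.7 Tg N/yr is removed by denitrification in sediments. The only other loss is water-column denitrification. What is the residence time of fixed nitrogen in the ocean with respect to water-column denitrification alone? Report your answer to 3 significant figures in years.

7620 yr

At steady state ΣF_in = ΣF_out.
ΣF_in = 171.6 + 60.71 + 63.17 = 295.48 Tg N/yr.
Water-column denitrification flux = ΣF_in − (203.7) = 295.48 − 203.7 = 91.78 Tg N/yr.
τ = M / F = 699500 / 91.78 = 7621 yr.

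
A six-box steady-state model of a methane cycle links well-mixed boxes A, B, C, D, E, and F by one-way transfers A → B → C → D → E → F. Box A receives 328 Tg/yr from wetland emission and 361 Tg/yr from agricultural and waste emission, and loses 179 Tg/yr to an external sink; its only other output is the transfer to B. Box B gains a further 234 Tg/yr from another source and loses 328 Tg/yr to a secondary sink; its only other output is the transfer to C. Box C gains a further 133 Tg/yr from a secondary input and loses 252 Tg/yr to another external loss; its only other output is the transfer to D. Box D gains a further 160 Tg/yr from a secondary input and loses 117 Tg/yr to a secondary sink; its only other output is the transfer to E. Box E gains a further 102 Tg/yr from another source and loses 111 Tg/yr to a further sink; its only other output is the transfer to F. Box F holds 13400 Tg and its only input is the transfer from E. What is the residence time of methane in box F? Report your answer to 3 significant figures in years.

Box A: F(A→B) = (328 + 361) − 179 = 510.00 Tg/yr.
Box B: F(B→C) = (510.00 + 234) − 328 = 416.00 Tg/yr.
Box C: F(C→D) = (416.00 + 133) − 252 = 297.00 Tg/yr.
Box D: F(D→E) = (297.00 + 160) − 117 = 340.00 Tg/yr.
Box E: F(E→F) = (340.00 + 102) − 111 = 331.00 Tg/yr.
Box F throughput = its input = 331.00 Tg/yr; τ = 13400 / 331.00 = 40.48 yr.

40.5 yr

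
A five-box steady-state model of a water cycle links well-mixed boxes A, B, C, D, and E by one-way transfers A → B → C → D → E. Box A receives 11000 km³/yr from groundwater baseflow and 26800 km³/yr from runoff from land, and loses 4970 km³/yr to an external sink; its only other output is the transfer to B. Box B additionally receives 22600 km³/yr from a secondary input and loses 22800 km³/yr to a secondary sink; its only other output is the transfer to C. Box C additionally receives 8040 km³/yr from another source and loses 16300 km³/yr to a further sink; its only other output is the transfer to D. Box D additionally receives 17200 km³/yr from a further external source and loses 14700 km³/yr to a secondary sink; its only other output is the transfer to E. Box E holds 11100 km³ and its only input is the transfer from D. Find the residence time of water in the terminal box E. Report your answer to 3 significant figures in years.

Box A: F(A→B) = (11000 + 26800) − 4970 = 32830 km³/yr.
Box B: F(B→C) = (32830 + 22600) − 22800 = 32630 km³/yr.
Box C: F(C→D) = (32630 + 8040) − 16300 = 24370 km³/yr.
Box D: F(D→E) = (24370 + 17200) − 14700 = 26870 km³/yr.
Box E throughput = its input = 26870 km³/yr; τ = 11100 / 26870 = 0.4131 yr.

0.413 yr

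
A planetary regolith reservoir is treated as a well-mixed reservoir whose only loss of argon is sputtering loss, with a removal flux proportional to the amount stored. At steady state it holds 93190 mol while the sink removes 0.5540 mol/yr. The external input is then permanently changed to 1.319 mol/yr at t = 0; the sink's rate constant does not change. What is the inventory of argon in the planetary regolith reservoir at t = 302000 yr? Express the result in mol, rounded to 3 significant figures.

Residence time τ = M₀/F₀ = 168200 yr. The eventual steady state is M_∞ = M₀·(F₁/F₀) = 93190 × 1.319/0.5540 = 221870 mol.
The anomaly ΔM(t) = M(t) − M_∞ decays as ΔM₀·e^(−t/τ) with ΔM₀ = 93190 − 221870 = −128700 mol.
At t = 302000 yr, e^(−t/τ) = e^(−1.795) = 0.1661, so ΔM = −21370 mol and M = 221870 − 21370 = 200500 mol.

201000 mol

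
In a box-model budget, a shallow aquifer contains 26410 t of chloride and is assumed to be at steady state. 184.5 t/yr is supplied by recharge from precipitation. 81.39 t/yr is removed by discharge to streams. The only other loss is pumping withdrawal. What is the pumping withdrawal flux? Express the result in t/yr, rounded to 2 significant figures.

100 t/yr

At steady state ΣF_in = ΣF_out.
ΣF_in = 184.50 t/yr.
Pumping withdrawal flux = ΣF_in − (81.39) = 184.50 − 81.39 = 103.1 t/yr.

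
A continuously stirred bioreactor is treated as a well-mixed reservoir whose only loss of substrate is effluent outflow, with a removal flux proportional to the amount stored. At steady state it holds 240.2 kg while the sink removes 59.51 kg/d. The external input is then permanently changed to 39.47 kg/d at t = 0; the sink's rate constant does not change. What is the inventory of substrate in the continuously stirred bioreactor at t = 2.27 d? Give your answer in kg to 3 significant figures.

τ = M₀/F₀ = 240.2/59.51 = 4.036 d; rate constant k = 1/τ.
New steady state M_∞ = F₁/k = F₁·τ = 39.47 × 4.036 = 159.31 kg.
M(t) = M_∞ + (M₀ − M_∞)·e^(−t/τ); t/τ = 2.27/4.036 = 0.5624, so e^(−t/τ) = 0.5698.
M(t) = 159.31 + 80.89 × 0.5698 = 205.41 kg.

205 kg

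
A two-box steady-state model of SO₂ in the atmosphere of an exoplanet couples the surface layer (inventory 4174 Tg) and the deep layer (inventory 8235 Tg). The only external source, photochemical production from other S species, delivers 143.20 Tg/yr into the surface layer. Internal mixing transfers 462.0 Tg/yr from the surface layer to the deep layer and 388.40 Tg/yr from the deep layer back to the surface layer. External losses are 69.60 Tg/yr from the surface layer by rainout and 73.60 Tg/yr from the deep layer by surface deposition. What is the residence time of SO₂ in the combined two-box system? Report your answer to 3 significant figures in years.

Residence time in the combined system uses the total inventory and the total *external* removal — internal exchanges between the two boxes cancel.
M_total = 4174 + 8235 = 12409 Tg.
ΣF_external_out = 69.60 + 73.60 = 143.20 Tg/yr.
τ = M_total / ΣF_ext = 12409 / 143.20 = 86.66 yr.

86.7 yr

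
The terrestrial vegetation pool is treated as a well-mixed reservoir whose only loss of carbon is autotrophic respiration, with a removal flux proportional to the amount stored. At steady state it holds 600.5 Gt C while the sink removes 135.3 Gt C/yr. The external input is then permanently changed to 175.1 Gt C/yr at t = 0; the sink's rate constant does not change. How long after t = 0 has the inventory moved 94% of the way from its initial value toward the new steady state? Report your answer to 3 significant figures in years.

τ = M₀/F₀ = 600.5/135.3 = 4.438 yr.
The remaining gap fraction is e^(−t/τ); 94% covered ⇒ e^(−t/τ) = 0.0600.
t = −τ ln(0.0600) = 4.438 × 2.813 = 12.49 yr.

12.5 yr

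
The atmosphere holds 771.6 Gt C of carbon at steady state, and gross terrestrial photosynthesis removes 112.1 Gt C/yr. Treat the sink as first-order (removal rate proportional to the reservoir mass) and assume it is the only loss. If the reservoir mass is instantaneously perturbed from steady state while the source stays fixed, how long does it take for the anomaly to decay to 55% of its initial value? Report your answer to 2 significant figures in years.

For a linear reservoir the anomaly decays as exp(−t/τ) with τ = M/F = 771.6/112.1 = 6.883 yr.
exp(−t/τ) = 0.55 ⇒ t = −τ ln(0.55) = 6.883 × 0.5978 = 4.115 yr.

4.1 yr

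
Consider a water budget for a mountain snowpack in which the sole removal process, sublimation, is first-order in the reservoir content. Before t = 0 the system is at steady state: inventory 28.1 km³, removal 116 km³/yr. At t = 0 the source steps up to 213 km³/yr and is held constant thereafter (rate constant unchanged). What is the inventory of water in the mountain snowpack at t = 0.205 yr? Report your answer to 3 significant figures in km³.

41.5 km³

τ = M₀/F₀ = 28.1/116 = 0.2422 yr; rate constant k = 1/τ.
New steady state M_∞ = F₁/k = F₁·τ = 213 × 0.2422 = 51.597 km³.
M(t) = M_∞ + (M₀ − M_∞)·e^(−t/τ); t/τ = 0.205/0.2422 = 0.8463, so e^(−t/τ) = 0.4290.
M(t) = 51.597 − 23.50 × 0.4290 = 41.517 km³.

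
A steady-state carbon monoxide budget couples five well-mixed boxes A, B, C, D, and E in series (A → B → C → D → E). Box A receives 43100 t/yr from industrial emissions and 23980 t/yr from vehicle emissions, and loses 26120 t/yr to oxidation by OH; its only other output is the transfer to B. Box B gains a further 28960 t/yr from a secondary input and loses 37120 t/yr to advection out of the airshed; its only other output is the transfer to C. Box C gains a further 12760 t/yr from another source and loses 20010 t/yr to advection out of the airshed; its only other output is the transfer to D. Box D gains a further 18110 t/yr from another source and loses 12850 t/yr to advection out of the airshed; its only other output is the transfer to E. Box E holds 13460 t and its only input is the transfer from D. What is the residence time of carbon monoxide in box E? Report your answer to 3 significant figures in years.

Box A: F(A→B) = (43100 + 23980) − 26120 = 40960 t/yr.
Box B: F(B→C) = (40960 + 28960) − 37120 = 32800 t/yr.
Box C: F(C→D) = (32800 + 12760) − 20010 = 25550 t/yr.
Box D: F(D→E) = (25550 + 18110) − 12850 = 30810 t/yr.
Box E throughput = its input = 30810 t/yr; τ = 13460 / 30810 = 0.4369 yr.

0.437 yr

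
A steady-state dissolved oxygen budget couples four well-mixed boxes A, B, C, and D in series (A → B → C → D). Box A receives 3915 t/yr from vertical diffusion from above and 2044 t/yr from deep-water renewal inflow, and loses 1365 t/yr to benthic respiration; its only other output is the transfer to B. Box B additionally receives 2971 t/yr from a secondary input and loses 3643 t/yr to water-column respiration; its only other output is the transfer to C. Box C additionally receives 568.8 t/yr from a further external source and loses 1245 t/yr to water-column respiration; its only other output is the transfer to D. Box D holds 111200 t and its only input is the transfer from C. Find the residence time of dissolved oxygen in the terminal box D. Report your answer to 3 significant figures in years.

34.3 yr

Box A: F(A→B) = (3915 + 2044) − 1365 = 4594.0 t/yr.
Box B: F(B→C) = (4594.0 + 2971) − 3643 = 3922.0 t/yr.
Box C: F(C→D) = (3922.0 + 568.8) − 1245 = 3245.8 t/yr.
Box D throughput = its input = 3245.8 t/yr; τ = 111200 / 3245.8 = 34.26 yr.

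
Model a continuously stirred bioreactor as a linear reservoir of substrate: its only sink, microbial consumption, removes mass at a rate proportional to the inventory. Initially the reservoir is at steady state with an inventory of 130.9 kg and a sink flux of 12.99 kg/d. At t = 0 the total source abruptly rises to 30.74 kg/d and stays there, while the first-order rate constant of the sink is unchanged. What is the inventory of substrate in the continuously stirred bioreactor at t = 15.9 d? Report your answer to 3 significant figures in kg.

273 kg

τ = M₀/F₀ = 130.9/12.99 = 10.08 d; rate constant k = 1/τ.
New steady state M_∞ = F₁/k = F₁·τ = 30.74 × 10.08 = 309.77 kg.
M(t) = M_∞ + (M₀ − M_∞)·e^(−t/τ); t/τ = 15.9/10.08 = 1.578, so e^(−t/τ) = 0.2064.
M(t) = 309.77 − 178.9 × 0.2064 = 272.85 kg.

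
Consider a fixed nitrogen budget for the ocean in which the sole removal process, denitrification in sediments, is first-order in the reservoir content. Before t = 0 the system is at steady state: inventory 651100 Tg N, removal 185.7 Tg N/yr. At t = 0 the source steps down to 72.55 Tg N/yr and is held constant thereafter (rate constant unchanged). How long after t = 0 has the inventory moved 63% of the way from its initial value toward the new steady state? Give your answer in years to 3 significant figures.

τ = M₀/F₀ = 651100/185.7 = 3506 yr.
The remaining gap fraction is e^(−t/τ); 63% covered ⇒ e^(−t/τ) = 0.370.
t = −τ ln(0.370) = 3506 × 0.9943 = 3486 yr.

3490 yr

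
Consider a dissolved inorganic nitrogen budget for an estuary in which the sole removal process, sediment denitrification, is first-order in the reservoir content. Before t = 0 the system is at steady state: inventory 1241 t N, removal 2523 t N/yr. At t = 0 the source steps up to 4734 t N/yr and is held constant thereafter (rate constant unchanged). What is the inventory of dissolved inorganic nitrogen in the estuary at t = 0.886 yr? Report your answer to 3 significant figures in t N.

2150 t N

Residence time τ = M₀/F₀ = 0.4919 yr. The eventual steady state is M_∞ = M₀·(F₁/F₀) = 1241 × 4734/2523 = 2328.5 t N.
The anomaly ΔM(t) = M(t) − M_∞ decays as ΔM₀·e^(−t/τ) with ΔM₀ = 1241 − 2328.5 = −1088 t N.
At t = 0.886 yr, e^(−t/τ) = e^(−1.801) = 0.1651, so ΔM = −179.5 t N and M = 2328.5 − 179.5 = 2149.0 t N.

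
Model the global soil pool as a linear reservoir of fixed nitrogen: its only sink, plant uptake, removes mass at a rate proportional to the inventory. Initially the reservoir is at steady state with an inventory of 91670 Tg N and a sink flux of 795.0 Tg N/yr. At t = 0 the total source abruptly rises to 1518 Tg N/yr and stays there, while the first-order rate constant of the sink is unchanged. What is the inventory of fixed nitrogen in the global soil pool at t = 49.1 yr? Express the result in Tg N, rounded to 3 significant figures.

τ = M₀/F₀ = 91670/795.0 = 115.3 yr; rate constant k = 1/τ.
New steady state M_∞ = F₁/k = F₁·τ = 1518 × 115.3 = 175040 Tg N.
M(t) = M_∞ + (M₀ − M_∞)·e^(−t/τ); t/τ = 49.1/115.3 = 0.4258, so e^(−t/τ) = 0.6532.
M(t) = 175040 − 83370 × 0.6532 = 120580 Tg N.

121000 Tg N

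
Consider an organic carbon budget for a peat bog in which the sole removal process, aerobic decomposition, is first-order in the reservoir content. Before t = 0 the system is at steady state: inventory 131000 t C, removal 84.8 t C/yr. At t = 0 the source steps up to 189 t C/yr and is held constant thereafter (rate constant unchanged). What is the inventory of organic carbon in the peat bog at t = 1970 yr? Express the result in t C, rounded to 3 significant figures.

Residence time τ = M₀/F₀ = 1545 yr. The eventual steady state is M_∞ = M₀·(F₁/F₀) = 131000 × 189/84.8 = 291970 t C.
The anomaly ΔM(t) = M(t) − M_∞ decays as ΔM₀·e^(−t/τ) with ΔM₀ = 131000 − 291970 = −161000 t C.
At t = 1970 yr, e^(−t/τ) = e^(−1.275) = 0.2794, so ΔM = −44970 t C and M = 291970 − 44970 = 247000 t C.

247000 t C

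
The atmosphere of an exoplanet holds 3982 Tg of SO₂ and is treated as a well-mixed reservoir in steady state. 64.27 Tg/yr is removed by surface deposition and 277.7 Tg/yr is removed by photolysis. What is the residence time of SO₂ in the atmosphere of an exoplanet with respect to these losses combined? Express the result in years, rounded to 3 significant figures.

Total removal = 64.27 + 277.7 = 341.97 Tg/yr.
τ = M / ΣF_out = 3982 / 341.97 = 11.64 yr.

11.6 yr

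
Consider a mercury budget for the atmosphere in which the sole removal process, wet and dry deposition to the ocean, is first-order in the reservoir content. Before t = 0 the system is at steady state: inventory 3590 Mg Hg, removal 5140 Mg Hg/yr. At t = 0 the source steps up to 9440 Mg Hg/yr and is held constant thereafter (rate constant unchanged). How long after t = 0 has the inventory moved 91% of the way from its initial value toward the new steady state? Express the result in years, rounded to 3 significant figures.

1.68 yr

τ = M₀/F₀ = 3590/5140 = 0.6984 yr.
The remaining gap fraction is e^(−t/τ); 91% covered ⇒ e^(−t/τ) = 0.0900.
t = −τ ln(0.0900) = 0.6984 × 2.408 = 1.682 yr.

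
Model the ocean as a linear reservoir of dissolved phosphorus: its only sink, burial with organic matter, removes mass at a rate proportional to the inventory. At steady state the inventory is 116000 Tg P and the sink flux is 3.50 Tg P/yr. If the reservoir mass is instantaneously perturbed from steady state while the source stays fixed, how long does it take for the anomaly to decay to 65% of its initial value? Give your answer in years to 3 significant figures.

14300 yr

For a linear reservoir the anomaly decays as exp(−t/τ) with τ = M/F = 116000/3.50 = 33140 yr.
exp(−t/τ) = 0.65 ⇒ t = −τ ln(0.65) = 33140 × 0.4308 = 14280 yr.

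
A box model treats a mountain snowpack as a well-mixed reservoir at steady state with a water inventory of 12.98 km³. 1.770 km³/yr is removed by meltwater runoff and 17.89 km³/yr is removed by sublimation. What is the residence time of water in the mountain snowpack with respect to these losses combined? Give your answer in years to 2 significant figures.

Total removal = 1.770 + 17.89 = 19.660 km³/yr.
τ = M / ΣF_out = 12.98 / 19.660 = 0.6602 yr.

0.66 yr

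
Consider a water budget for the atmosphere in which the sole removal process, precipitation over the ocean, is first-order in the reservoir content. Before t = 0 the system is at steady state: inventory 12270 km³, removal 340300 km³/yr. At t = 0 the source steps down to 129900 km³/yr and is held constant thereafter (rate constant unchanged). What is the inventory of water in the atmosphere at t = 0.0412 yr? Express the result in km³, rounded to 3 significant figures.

Residence time τ = M₀/F₀ = 0.03606 yr. The eventual steady state is M_∞ = M₀·(F₁/F₀) = 12270 × 129900/340300 = 4683.7 km³.
The anomaly ΔM(t) = M(t) − M_∞ decays as ΔM₀·e^(−t/τ) with ΔM₀ = 12270 − 4683.7 = 7586 km³.
At t = 0.0412 yr, e^(−t/τ) = e^(−1.143) = 0.3190, so ΔM = 2420 km³ and M = 4683.7 + 2420 = 7103.5 km³.

7100 km³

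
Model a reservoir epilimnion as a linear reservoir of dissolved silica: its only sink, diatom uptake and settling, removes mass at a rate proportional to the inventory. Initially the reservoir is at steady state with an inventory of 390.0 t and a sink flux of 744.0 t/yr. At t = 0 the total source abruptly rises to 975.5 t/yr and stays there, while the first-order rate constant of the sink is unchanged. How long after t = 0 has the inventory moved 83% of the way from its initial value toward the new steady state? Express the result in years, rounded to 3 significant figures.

0.929 yr

τ = M₀/F₀ = 390.0/744.0 = 0.5242 yr.
The remaining gap fraction is e^(−t/τ); 83% covered ⇒ e^(−t/τ) = 0.170.
t = −τ ln(0.170) = 0.5242 × 1.772 = 0.9288 yr.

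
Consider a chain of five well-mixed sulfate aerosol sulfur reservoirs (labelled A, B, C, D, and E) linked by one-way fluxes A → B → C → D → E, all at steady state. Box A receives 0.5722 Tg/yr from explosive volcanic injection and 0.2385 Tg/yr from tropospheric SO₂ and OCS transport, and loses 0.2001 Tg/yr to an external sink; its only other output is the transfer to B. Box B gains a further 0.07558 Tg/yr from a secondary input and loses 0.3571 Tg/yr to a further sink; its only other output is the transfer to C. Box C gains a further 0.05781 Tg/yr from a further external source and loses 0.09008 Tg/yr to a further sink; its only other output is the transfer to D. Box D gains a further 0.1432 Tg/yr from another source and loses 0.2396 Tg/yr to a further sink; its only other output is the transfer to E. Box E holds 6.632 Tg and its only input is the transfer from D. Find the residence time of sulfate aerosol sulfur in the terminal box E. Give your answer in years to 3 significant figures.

Box A: F(A→B) = (0.5722 + 0.2385) − 0.2001 = 0.61060 Tg/yr.
Box B: F(B→C) = (0.61060 + 0.07558) − 0.3571 = 0.32908 Tg/yr.
Box C: F(C→D) = (0.32908 + 0.05781) − 0.09008 = 0.29681 Tg/yr.
Box D: F(D→E) = (0.29681 + 0.1432) − 0.2396 = 0.20041 Tg/yr.
Box E throughput = its input = 0.20041 Tg/yr; τ = 6.632 / 0.20041 = 33.09 yr.

33.1 yr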